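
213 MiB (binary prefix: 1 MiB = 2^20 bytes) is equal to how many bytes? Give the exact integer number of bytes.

223,346,688 bytes

213 × 1,048,576 = 223,346,688 bytes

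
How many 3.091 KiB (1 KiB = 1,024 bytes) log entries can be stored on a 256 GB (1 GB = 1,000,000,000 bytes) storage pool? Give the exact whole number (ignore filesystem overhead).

80,879,974

Capacity: 256 GB = 256,000,000,000 bytes
Per item: 3.091 KiB = 3,165.184 bytes
⌊256,000,000,000 / 3,165.184⌋ = 80,879,974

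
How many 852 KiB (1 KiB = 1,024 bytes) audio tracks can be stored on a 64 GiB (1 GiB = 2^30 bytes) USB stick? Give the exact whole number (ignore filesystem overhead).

78,766

Capacity: 64 GiB = 68,719,476,736 bytes
Per item: 852 KiB = 872,448 bytes
⌊68,719,476,736 / 872,448⌋ = 78,766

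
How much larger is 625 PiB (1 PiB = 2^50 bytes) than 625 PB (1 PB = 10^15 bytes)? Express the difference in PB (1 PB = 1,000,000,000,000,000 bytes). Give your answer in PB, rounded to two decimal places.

78.69 PB

625 PiB = 625 × 1,125,899,906,842,624 = 703,687,441,776,640,000 bytes
625 PB = 625 × 1,000,000,000,000,000 = 625,000,000,000,000,000 bytes
difference = 78,687,441,776,640,000 bytes
78,687,441,776,640,000 / 1,000,000,000,000,000 = 78.69 PB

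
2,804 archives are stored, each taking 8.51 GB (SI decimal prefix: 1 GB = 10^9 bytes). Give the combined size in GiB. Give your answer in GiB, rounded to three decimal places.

Total = 2,804 × 8.51 GB = 23862.04 GB
= 23862.04 × 1,000,000,000 bytes = 23,862,040,000,000 bytes
1 GiB = 1,073,741,824 bytes
23,862,040,000,000 / 1,073,741,824 = 22,223.257 GiB

22,223.257 GiB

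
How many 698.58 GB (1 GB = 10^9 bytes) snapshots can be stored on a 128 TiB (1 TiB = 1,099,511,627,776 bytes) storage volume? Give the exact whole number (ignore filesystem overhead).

Capacity: 128 TiB = 140,737,488,355,328 bytes
Per item: 698.58 GB = 698,580,000,000 bytes
⌊140,737,488,355,328 / 698,580,000,000⌋ = 201

201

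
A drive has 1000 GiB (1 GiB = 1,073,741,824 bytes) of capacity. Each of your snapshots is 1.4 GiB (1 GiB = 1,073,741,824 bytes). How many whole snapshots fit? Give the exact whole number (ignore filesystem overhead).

Capacity: 1000 GiB = 1,073,741,824,000 bytes
Per item: 1.4 GiB = 1,503,238,553.6 bytes
⌊1,073,741,824,000 / 1,503,238,553.6⌋ = 714

714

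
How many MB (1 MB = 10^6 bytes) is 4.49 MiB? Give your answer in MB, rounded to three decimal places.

4.708 MB

4.49 MiB = 4.49 × 2^20 bytes = 4,708,106.24 bytes
1 MB = 1,000,000 bytes
4,708,106.24 / 1,000,000 = 4.708 MB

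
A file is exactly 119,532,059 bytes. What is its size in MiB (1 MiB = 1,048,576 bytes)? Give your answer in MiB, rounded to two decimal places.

119,532,059 bytes given.
1 MiB = 1,048,576 bytes
119,532,059 / 1,048,576 = 113.99 MiB

113.99 MiB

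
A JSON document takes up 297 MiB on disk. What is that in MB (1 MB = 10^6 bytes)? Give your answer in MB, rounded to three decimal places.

297 MiB × 1,048,576 bytes/MiB = 311,427,072 bytes
1 MB = 1,000,000 bytes
311,427,072 / 1,000,000 = 311.427 MB

311.427 MB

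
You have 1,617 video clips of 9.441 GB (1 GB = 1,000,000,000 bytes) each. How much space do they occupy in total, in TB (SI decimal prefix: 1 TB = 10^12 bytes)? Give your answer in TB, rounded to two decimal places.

Total = 1,617 × 9.441 GB = 15266.097 GB
= 15266.097 × 1,000,000,000 bytes = 15,266,097,000,000 bytes
1 TB = 1,000,000,000,000 bytes
15,266,097,000,000 / 1,000,000,000,000 = 15.27 TB

15.27 TB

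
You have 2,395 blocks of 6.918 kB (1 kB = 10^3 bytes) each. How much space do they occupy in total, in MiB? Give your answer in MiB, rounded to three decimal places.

Total = 2,395 × 6.918 kB = 16568.61 kB
= 16568.61 × 1,000 bytes = 16,568,610 bytes
1 MiB = 1,048,576 bytes
16,568,610 / 1,048,576 = 15.801 MiB

15.801 MiB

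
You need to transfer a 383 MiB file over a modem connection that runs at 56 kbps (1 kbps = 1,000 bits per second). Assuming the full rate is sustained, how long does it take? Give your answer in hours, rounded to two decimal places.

15.94 hours

383 MiB = 401,604,608 bytes = 3,212,836,864 bits
56 kbps = 56,000 bits/s
time = 3,212,836,864 / 56,000 = 57,372.0869 s
57,372.0869 s / 3600 = 15.94 hours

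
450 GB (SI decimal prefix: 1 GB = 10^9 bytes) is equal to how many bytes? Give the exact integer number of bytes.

450,000,000,000 bytes

450 × 1,000,000,000 = 450,000,000,000 bytes  (1 GB = 10^9 bytes)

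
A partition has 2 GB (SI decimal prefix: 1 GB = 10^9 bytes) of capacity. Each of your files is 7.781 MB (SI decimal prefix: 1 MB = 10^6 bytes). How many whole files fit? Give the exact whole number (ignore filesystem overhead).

257

Capacity: 2 GB = 2,000,000,000 bytes
Per item: 7.781 MB = 7,781,000 bytes
⌊2,000,000,000 / 7,781,000⌋ = 257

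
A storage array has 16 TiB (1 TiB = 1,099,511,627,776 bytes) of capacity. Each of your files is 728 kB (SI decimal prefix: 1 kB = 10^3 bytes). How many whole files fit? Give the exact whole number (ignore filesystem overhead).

24,165,090

Capacity: 16 TiB = 17,592,186,044,416 bytes
Per item: 728 kB = 728,000 bytes
⌊17,592,186,044,416 / 728,000⌋ = 24,165,090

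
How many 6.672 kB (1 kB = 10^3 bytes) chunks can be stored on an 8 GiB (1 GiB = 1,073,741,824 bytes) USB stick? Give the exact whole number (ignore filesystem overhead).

1,287,460

Capacity: 8 GiB = 8,589,934,592 bytes
Per item: 6.672 kB = 6,672 bytes
⌊8,589,934,592 / 6,672⌋ = 1,287,460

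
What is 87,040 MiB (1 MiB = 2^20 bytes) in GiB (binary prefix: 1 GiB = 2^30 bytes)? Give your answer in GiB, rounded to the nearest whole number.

85 GiB

87,040 MiB = 87,040 × 2^20 bytes = 91,268,055,040 bytes
1 GiB = 1,073,741,824 bytes
91,268,055,040 / 1,073,741,824 = 85 GiB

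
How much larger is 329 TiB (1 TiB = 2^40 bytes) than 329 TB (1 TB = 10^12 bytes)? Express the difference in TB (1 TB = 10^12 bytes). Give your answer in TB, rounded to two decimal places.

329 TiB = 329 × 1,099,511,627,776 = 361,739,325,538,304 bytes
329 TB = 329 × 1,000,000,000,000 = 329,000,000,000,000 bytes
difference = 32,739,325,538,304 bytes
32,739,325,538,304 / 1,000,000,000,000 = 32.74 TB

32.74 TB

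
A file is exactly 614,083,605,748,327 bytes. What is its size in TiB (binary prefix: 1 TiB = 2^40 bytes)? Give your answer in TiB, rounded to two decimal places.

614,083,605,748,327 bytes given.
1 TiB = 1,099,511,627,776 bytes
614,083,605,748,327 / 1,099,511,627,776 = 558.51 TiB

558.51 TiB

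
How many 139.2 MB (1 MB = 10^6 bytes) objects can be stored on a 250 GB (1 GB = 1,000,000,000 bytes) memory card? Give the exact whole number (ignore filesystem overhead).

Capacity: 250 GB = 250,000,000,000 bytes
Per item: 139.2 MB = 139,200,000 bytes
⌊250,000,000,000 / 139,200,000⌋ = 1,795

1,795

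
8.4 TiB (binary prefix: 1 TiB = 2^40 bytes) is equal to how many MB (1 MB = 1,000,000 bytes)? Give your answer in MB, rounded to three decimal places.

8.4 TiB = 8.4 × 2^40 bytes = 9,235,897,673,318.4 bytes
1 MB = 10^6 bytes = 1,000,000 bytes
9,235,897,673,318.4 / 1,000,000 = 9,235,897.673 MB

9,235,897.673 MB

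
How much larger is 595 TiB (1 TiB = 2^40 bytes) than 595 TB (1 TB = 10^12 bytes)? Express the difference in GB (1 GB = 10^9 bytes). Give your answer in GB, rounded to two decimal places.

59,209.42 GB

595 TiB = 595 × 1,099,511,627,776 = 654,209,418,526,720 bytes
595 TB = 595 × 1,000,000,000,000 = 595,000,000,000,000 bytes
difference = 59,209,418,526,720 bytes
59,209,418,526,720 / 1,000,000,000 = 59,209.42 GB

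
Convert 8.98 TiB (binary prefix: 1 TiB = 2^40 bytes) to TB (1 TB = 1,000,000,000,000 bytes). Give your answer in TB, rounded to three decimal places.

8.98 TiB = 8.98 × 2^40 bytes = 9,873,614,417,428.48 bytes
1 TB = 1,000,000,000,000 bytes
9,873,614,417,428.48 / 1,000,000,000,000 = 9.874 TB

9.874 TB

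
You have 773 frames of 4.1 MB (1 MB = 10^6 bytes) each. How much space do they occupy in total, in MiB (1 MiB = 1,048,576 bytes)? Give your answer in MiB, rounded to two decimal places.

3,022.48 MiB

Total = 773 × 4.1 MB = 3169.3 MB
= 3169.3 × 1,000,000 bytes = 3,169,300,000 bytes
1 MiB = 1,048,576 bytes
3,169,300,000 / 1,048,576 = 3,022.48 MiB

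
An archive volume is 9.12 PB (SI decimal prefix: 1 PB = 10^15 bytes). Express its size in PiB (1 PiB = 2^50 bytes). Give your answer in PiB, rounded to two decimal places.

8.10 PiB

9.12 PB × 1,000,000,000,000,000 bytes/PB = 9,120,000,000,000,000 bytes
1 PiB = 2^50 bytes = 1,125,899,906,842,624 bytes
9,120,000,000,000,000 / 1,125,899,906,842,624 = 8.10 PiB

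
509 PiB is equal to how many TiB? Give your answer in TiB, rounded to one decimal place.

521,216.0 TiB

509 PiB × 1,125,899,906,842,624 bytes/PiB = 573,083,052,582,895,616 bytes
1 TiB = 2^40 bytes = 1,099,511,627,776 bytes
573,083,052,582,895,616 / 1,099,511,627,776 = 521,216.0 TiB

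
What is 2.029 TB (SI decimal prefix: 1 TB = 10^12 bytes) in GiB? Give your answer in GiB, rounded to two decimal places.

2.029 TB = 2.029 × 10^12 bytes = 2,029,000,000,000 bytes
1 GiB = 1,073,741,824 bytes
2,029,000,000,000 / 1,073,741,824 = 1,889.65 GiB

1,889.65 GiB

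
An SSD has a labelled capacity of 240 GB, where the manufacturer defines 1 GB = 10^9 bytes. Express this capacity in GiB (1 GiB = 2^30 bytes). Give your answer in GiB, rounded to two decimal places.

240 GB = 240 × 10^9 bytes = 240,000,000,000 bytes
1 GiB = 1,073,741,824 bytes
240,000,000,000 / 1,073,741,824 = 223.52 GiB

223.52 GiB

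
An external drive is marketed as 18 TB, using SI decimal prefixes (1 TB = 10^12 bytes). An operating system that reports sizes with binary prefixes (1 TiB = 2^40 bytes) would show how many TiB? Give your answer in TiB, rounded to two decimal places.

16.37 TiB

18 TB × 1,000,000,000,000 bytes/TB = 18,000,000,000,000 bytes
1 TiB = 1,099,511,627,776 bytes
18,000,000,000,000 / 1,099,511,627,776 = 16.37 TiB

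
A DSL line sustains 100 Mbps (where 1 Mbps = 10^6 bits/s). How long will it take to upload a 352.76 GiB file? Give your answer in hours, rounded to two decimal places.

8.42 hours

352.76 GiB = 378,773,165,834.24 bytes = 3,030,185,326,673.92 bits
100 Mbps = 100,000,000 bits/s
time = 3,030,185,326,673.92 / 100,000,000 = 30,301.8533 s
30,301.8533 s / 3600 = 8.42 hours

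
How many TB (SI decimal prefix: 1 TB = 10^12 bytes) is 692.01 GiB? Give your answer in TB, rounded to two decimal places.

0.74 TB

692.01 GiB × 1,073,741,824 bytes/GiB = 743,040,079,626.24 bytes
1 TB = 1,000,000,000,000 bytes
743,040,079,626.24 / 1,000,000,000,000 = 0.74 TB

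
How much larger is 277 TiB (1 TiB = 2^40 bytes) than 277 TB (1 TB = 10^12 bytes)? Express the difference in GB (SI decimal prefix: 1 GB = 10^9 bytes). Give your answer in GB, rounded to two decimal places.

277 TiB = 277 × 1,099,511,627,776 = 304,564,720,893,952 bytes
277 TB = 277 × 1,000,000,000,000 = 277,000,000,000,000 bytes
difference = 27,564,720,893,952 bytes
27,564,720,893,952 / 1,000,000,000 = 27,564.72 GB

27,564.72 GB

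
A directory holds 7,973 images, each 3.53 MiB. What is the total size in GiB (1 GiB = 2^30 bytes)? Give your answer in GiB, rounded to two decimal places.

Total = 7,973 × 3.53 MiB = 28144.69 MiB
= 28144.69 × 1,048,576 bytes = 29,511,846,461.44 bytes
1 GiB = 1,073,741,824 bytes
29,511,846,461.44 / 1,073,741,824 = 27.49 GiB

27.49 GiB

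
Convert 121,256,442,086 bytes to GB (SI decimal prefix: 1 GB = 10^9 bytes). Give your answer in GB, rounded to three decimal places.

121.256 GB

121,256,442,086 bytes given.
1 GB = 10^9 bytes = 1,000,000,000 bytes
121,256,442,086 / 1,000,000,000 = 121.256 GB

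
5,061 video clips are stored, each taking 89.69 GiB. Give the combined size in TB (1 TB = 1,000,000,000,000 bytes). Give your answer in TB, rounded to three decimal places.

Total = 5,061 × 89.69 GiB = 453921.09 GiB
= 453921.09 × 1,073,741,824 bytes = 487,394,059,128,668.16 bytes
1 TB = 1,000,000,000,000 bytes
487,394,059,128,668.16 / 1,000,000,000,000 = 487.394 TB

487.394 TB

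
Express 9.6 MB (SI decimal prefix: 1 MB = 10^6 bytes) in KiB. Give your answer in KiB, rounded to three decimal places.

9,375.000 KiB

9.6 MB × 1,000,000 bytes/MB = 9,600,000 bytes
1 KiB = 1,024 bytes
9,600,000 / 1,024 = 9,375.000 KiB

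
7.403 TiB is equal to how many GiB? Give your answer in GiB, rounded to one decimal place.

7,580.7 GiB

7.403 TiB × 1,099,511,627,776 bytes/TiB = 8,139,684,580,425.728 bytes
1 GiB = 2^30 bytes = 1,073,741,824 bytes
8,139,684,580,425.728 / 1,073,741,824 = 7,580.7 GiB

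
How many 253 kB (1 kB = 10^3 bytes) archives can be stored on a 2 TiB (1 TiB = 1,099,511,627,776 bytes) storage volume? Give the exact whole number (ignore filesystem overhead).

Capacity: 2 TiB = 2,199,023,255,552 bytes
Per item: 253 kB = 253,000 bytes
⌊2,199,023,255,552 / 253,000⌋ = 8,691,791

8,691,791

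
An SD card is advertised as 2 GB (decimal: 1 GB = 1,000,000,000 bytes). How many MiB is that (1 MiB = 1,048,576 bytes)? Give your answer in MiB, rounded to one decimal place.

2 GB = 2 × 10^9 bytes = 2,000,000,000 bytes
1 MiB = 2^20 bytes = 1,048,576 bytes
2,000,000,000 / 1,048,576 = 1,907.3 MiB

1,907.3 MiB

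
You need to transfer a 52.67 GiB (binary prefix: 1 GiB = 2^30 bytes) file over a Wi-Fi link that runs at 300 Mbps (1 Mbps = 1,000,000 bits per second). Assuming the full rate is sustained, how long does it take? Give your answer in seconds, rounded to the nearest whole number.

52.67 GiB = 56,553,981,870.08 bytes = 452,431,854,960.64 bits
300 Mbps = 300,000,000 bits/s
time = 452,431,854,960.64 / 300,000,000 = 1,508 s

1,508 seconds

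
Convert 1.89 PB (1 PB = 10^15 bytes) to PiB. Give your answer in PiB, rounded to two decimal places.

1.68 PiB

1.89 PB = 1.89 × 10^15 bytes = 1,890,000,000,000,000 bytes
1 PiB = 1,125,899,906,842,624 bytes
1,890,000,000,000,000 / 1,125,899,906,842,624 = 1.68 PiB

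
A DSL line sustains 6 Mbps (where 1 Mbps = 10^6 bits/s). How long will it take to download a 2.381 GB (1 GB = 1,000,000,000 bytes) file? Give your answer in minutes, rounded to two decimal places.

2.381 GB = 2,381,000,000 bytes = 19,048,000,000 bits
6 Mbps = 6,000,000 bits/s
time = 19,048,000,000 / 6,000,000 = 3,174.667 s
3,174.667 s / 60 = 52.91 minutes

52.91 minutes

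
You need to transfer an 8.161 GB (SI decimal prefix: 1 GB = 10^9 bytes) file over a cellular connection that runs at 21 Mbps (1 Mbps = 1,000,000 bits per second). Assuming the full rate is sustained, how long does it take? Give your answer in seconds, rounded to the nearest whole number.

8.161 GB = 8,161,000,000 bytes = 65,288,000,000 bits
21 Mbps = 21,000,000 bits/s
time = 65,288,000,000 / 21,000,000 = 3,109 s

3,109 seconds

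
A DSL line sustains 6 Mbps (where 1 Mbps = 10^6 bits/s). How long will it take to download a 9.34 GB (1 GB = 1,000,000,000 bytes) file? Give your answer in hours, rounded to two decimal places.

9.34 GB = 9,340,000,000 bytes = 74,720,000,000 bits
6 Mbps = 6,000,000 bits/s
time = 74,720,000,000 / 6,000,000 = 12,453.3333 s
12,453.3333 s / 3600 = 3.46 hours

3.46 hours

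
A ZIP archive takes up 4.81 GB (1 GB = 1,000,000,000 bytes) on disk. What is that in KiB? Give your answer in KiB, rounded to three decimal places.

4,697,265.625 KiB

4.81 GB × 1,000,000,000 bytes/GB = 4,810,000,000 bytes
1 KiB = 2^10 bytes = 1,024 bytes
4,810,000,000 / 1,024 = 4,697,265.625 KiB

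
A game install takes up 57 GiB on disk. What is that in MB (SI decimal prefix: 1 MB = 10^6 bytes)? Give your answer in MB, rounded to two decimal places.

57 GiB = 57 × 2^30 bytes = 61,203,283,968 bytes
1 MB = 10^6 bytes = 1,000,000 bytes
61,203,283,968 / 1,000,000 = 61,203.28 MB

61,203.28 MB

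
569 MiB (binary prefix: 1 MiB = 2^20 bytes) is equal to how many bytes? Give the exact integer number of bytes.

596,639,744 bytes

569 × 1,048,576 = 596,639,744 bytes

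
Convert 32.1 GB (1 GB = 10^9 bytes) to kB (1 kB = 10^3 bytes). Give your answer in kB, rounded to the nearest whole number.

32.1 GB = 32.1 × 10^9 bytes = 32,100,000,000 bytes
1 kB = 10^3 bytes = 1,000 bytes
32,100,000,000 / 1,000 = 32,100,000 kB

32,100,000 kB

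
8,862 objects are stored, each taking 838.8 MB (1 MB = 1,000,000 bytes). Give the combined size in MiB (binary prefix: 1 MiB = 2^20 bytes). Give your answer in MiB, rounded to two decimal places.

Total = 8,862 × 838.8 MB = 7433445.6 MB
= 7433445.6 × 1,000,000 bytes = 7,433,445,600,000 bytes
1 MiB = 1,048,576 bytes
7,433,445,600,000 / 1,048,576 = 7,089,086.15 MiB

7,089,086.15 MiB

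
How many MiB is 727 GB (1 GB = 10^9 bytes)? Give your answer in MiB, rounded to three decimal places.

693,321.228 MiB

727 GB = 727 × 10^9 bytes = 727,000,000,000 bytes
1 MiB = 1,048,576 bytes
727,000,000,000 / 1,048,576 = 693,321.228 MiB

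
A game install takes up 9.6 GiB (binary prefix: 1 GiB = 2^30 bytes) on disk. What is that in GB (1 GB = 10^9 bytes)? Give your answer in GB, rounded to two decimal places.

9.6 GiB = 9.6 × 2^30 bytes = 10,307,921,510.4 bytes
1 GB = 1,000,000,000 bytes
10,307,921,510.4 / 1,000,000,000 = 10.31 GB

10.31 GB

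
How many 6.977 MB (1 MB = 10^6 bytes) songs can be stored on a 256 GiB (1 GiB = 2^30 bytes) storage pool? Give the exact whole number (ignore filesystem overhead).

39,397

Capacity: 256 GiB = 274,877,906,944 bytes
Per item: 6.977 MB = 6,977,000 bytes
⌊274,877,906,944 / 6,977,000⌋ = 39,397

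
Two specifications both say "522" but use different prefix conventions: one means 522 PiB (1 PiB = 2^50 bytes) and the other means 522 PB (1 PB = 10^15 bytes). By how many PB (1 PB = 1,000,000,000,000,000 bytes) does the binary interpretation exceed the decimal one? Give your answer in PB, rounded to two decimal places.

65.72 PB

522 PiB = 522 × 1,125,899,906,842,624 = 587,719,751,371,849,728 bytes
522 PB = 522 × 1,000,000,000,000,000 = 522,000,000,000,000,000 bytes
difference = 65,719,751,371,849,728 bytes
65,719,751,371,849,728 / 1,000,000,000,000,000 = 65.72 PB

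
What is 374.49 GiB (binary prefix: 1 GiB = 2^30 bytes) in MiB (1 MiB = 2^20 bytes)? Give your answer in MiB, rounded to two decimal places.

383,477.76 MiB

374.49 GiB = 374.49 × 2^30 bytes = 402,105,575,669.76 bytes
1 MiB = 2^20 bytes = 1,048,576 bytes
402,105,575,669.76 / 1,048,576 = 383,477.76 MiB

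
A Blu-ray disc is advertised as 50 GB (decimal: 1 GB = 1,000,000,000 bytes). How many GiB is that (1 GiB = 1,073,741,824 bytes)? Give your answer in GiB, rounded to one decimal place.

50 GB = 50 × 10^9 bytes = 50,000,000,000 bytes
1 GiB = 1,073,741,824 bytes
50,000,000,000 / 1,073,741,824 = 46.6 GiB

46.6 GiB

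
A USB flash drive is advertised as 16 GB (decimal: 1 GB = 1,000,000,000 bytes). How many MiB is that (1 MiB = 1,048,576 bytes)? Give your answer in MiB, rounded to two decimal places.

15,258.79 MiB

16 GB = 16 × 10^9 bytes = 16,000,000,000 bytes
1 MiB = 1,048,576 bytes
16,000,000,000 / 1,048,576 = 15,258.79 MiB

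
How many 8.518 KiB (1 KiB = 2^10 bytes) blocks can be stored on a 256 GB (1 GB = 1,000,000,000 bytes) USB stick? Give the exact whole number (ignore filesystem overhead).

29,349,612

Capacity: 256 GB = 256,000,000,000 bytes
Per item: 8.518 KiB = 8,722.432 bytes
⌊256,000,000,000 / 8,722.432⌋ = 29,349,612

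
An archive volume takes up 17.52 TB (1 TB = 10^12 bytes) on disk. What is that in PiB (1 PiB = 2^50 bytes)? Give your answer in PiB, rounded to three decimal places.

0.016 PiB

17.52 TB × 1,000,000,000,000 bytes/TB = 17,520,000,000,000 bytes
1 PiB = 2^50 bytes = 1,125,899,906,842,624 bytes
17,520,000,000,000 / 1,125,899,906,842,624 = 0.016 PiB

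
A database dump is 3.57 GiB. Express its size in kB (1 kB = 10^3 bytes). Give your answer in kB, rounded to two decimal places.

3.57 GiB = 3.57 × 2^30 bytes = 3,833,258,311.68 bytes
1 kB = 10^3 bytes = 1,000 bytes
3,833,258,311.68 / 1,000 = 3,833,258.31 kB

3,833,258.31 kB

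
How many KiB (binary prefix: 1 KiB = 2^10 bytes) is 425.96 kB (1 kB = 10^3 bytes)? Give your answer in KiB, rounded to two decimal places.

415.98 KiB

425.96 kB × 1,000 bytes/kB = 425,960 bytes
1 KiB = 2^10 bytes = 1,024 bytes
425,960 / 1,024 = 415.98 KiB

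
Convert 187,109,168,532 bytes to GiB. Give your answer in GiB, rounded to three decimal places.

187,109,168,532 bytes given.
1 GiB = 2^30 bytes = 1,073,741,824 bytes
187,109,168,532 / 1,073,741,824 = 174.259 GiB

174.259 GiB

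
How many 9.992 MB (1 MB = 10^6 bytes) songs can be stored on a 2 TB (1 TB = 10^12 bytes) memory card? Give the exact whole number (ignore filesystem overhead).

Capacity: 2 TB = 2,000,000,000,000 bytes
Per item: 9.992 MB = 9,992,000 bytes
⌊2,000,000,000,000 / 9,992,000⌋ = 200,160

200,160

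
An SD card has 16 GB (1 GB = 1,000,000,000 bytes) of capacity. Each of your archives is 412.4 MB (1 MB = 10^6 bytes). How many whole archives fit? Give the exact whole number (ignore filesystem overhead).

38

Capacity: 16 GB = 16,000,000,000 bytes
Per item: 412.4 MB = 412,400,000 bytes
⌊16,000,000,000 / 412,400,000⌋ = 38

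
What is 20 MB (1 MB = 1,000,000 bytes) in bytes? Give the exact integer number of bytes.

20 × 1,000,000 = 20,000,000 bytes

20,000,000 bytes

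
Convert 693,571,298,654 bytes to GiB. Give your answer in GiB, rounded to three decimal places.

693,571,298,654 bytes given.
1 GiB = 1,073,741,824 bytes
693,571,298,654 / 1,073,741,824 = 645.939 GiB

645.939 GiB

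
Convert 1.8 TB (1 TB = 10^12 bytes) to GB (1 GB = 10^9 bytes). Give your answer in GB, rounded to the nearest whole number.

1,800 GB

1.8 TB = 1.8 × 10^12 bytes = 1,800,000,000,000 bytes
1 GB = 10^9 bytes = 1,000,000,000 bytes
1,800,000,000,000 / 1,000,000,000 = 1,800 GB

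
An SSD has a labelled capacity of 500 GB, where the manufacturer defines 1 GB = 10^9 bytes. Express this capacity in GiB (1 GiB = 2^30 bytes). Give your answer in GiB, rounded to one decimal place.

500 GB × 1,000,000,000 bytes/GB = 500,000,000,000 bytes
1 GiB = 1,073,741,824 bytes
500,000,000,000 / 1,073,741,824 = 465.7 GiB

465.7 GiB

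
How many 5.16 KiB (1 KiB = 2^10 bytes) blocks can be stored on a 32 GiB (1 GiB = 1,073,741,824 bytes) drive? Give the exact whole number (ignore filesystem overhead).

Capacity: 32 GiB = 34,359,738,368 bytes
Per item: 5.16 KiB = 5,283.84 bytes
⌊34,359,738,368 / 5,283.84⌋ = 6,502,796

6,502,796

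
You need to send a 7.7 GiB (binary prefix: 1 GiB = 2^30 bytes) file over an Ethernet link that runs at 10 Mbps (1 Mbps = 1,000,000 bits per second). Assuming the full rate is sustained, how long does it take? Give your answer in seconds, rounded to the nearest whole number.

7.7 GiB = 8,267,812,044.8 bytes = 66,142,496,358.4 bits
10 Mbps = 10,000,000 bits/s
time = 66,142,496,358.4 / 10,000,000 = 6,614 s

6,614 seconds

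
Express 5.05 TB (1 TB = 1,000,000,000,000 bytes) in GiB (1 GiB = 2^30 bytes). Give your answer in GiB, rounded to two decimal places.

4,703.18 GiB

5.05 TB = 5.05 × 10^12 bytes = 5,050,000,000,000 bytes
1 GiB = 2^30 bytes = 1,073,741,824 bytes
5,050,000,000,000 / 1,073,741,824 = 4,703.18 GiB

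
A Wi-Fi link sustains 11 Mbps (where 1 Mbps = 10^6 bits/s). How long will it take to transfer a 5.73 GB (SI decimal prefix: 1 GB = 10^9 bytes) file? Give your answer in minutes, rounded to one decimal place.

5.73 GB = 5,730,000,000 bytes = 45,840,000,000 bits
11 Mbps = 11,000,000 bits/s
time = 45,840,000,000 / 11,000,000 = 4,167.27 s
4,167.27 s / 60 = 69.5 minutes

69.5 minutes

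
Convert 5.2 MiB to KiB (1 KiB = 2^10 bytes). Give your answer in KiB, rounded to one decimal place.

5,324.8 KiB

5.2 MiB × 1,048,576 bytes/MiB = 5,452,595.2 bytes
1 KiB = 1,024 bytes
5,452,595.2 / 1,024 = 5,324.8 KiB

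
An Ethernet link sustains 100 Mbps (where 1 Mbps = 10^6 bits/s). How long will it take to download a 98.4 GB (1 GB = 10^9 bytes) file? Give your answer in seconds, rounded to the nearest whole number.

98.4 GB = 98,400,000,000 bytes = 787,200,000,000 bits
100 Mbps = 100,000,000 bits/s
time = 787,200,000,000 / 100,000,000 = 7,872 s

7,872 seconds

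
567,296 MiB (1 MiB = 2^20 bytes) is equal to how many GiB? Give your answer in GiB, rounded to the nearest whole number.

554 GiB

567,296 MiB = 567,296 × 2^20 bytes = 594,852,970,496 bytes
1 GiB = 1,073,741,824 bytes
594,852,970,496 / 1,073,741,824 = 554 GiB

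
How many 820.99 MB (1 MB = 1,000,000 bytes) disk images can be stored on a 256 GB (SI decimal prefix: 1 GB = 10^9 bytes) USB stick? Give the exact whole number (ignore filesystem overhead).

311

Capacity: 256 GB = 256,000,000,000 bytes
Per item: 820.99 MB = 820,990,000 bytes
⌊256,000,000,000 / 820,990,000⌋ = 311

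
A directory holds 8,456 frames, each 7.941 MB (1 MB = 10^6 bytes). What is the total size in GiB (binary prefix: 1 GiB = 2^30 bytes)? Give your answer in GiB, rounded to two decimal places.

Total = 8,456 × 7.941 MB = 67149.096 MB
= 67149.096 × 1,000,000 bytes = 67,149,096,000 bytes
1 GiB = 1,073,741,824 bytes
67,149,096,000 / 1,073,741,824 = 62.54 GiB

62.54 GiB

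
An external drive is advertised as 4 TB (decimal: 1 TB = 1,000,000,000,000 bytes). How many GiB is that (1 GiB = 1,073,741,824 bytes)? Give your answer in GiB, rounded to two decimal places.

4 TB = 4 × 10^12 bytes = 4,000,000,000,000 bytes
1 GiB = 1,073,741,824 bytes
4,000,000,000,000 / 1,073,741,824 = 3,725.29 GiB

3,725.29 GiB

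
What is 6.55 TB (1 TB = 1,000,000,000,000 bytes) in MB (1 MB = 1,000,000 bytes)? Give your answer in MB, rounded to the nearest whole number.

6.55 TB × 1,000,000,000,000 bytes/TB = 6,550,000,000,000 bytes
1 MB = 1,000,000 bytes
6,550,000,000,000 / 1,000,000 = 6,550,000 MB

6,550,000 MB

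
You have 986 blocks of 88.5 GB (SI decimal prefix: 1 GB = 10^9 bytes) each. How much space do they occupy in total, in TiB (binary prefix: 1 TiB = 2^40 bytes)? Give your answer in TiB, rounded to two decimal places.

Total = 986 × 88.5 GB = 87,261 GB
= 87,261 × 1,000,000,000 bytes = 87,261,000,000,000 bytes
1 TiB = 1,099,511,627,776 bytes
87,261,000,000,000 / 1,099,511,627,776 = 79.36 TiB

79.36 TiB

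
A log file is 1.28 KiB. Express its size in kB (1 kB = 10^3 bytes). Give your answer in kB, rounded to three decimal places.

1.311 kB

1.28 KiB × 1,024 bytes/KiB = 1,310.72 bytes
1 kB = 1,000 bytes
1,310.72 / 1,000 = 1.311 kB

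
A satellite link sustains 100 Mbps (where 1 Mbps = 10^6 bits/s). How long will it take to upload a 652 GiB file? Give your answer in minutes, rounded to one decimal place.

652 GiB = 700,079,669,248 bytes = 5,600,637,353,984 bits
100 Mbps = 100,000,000 bits/s
time = 5,600,637,353,984 / 100,000,000 = 56,006.37 s
56,006.37 s / 60 = 933.4 minutes

933.4 minutes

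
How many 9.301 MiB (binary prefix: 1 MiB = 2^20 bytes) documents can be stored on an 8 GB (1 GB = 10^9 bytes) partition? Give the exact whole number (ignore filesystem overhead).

Capacity: 8 GB = 8,000,000,000 bytes
Per item: 9.301 MiB = 9,752,805.376 bytes
⌊8,000,000,000 / 9,752,805.376⌋ = 820

820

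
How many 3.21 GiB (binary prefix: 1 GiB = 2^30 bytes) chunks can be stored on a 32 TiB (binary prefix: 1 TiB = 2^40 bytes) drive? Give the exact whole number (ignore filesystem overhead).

Capacity: 32 TiB = 35,184,372,088,832 bytes
Per item: 3.21 GiB = 3,446,711,255.04 bytes
⌊35,184,372,088,832 / 3,446,711,255.04⌋ = 10,208

10,208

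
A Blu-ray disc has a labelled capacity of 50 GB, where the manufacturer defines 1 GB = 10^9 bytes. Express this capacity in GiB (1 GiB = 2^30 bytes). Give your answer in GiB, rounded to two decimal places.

46.57 GiB

50 GB = 50 × 10^9 bytes = 50,000,000,000 bytes
1 GiB = 1,073,741,824 bytes
50,000,000,000 / 1,073,741,824 = 46.57 GiB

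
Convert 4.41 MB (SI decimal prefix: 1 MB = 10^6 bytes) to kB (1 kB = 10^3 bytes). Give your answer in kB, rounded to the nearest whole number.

4,410 kB

4.41 MB = 4.41 × 10^6 bytes = 4,410,000 bytes
1 kB = 10^3 bytes = 1,000 bytes
4,410,000 / 1,000 = 4,410 kB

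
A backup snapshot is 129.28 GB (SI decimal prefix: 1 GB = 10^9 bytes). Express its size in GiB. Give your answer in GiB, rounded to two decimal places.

120.40 GiB

129.28 GB × 1,000,000,000 bytes/GB = 129,280,000,000 bytes
1 GiB = 2^30 bytes = 1,073,741,824 bytes
129,280,000,000 / 1,073,741,824 = 120.40 GiB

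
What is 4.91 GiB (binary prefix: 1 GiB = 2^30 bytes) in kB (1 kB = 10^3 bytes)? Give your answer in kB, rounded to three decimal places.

5,272,072.356 kB

4.91 GiB = 4.91 × 2^30 bytes = 5,272,072,355.84 bytes
1 kB = 10^3 bytes = 1,000 bytes
5,272,072,355.84 / 1,000 = 5,272,072.356 kB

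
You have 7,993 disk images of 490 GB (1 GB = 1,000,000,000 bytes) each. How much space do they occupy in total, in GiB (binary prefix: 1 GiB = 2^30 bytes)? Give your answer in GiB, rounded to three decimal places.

3,647,590.056 GiB

Total = 7,993 × 490 GB = 3,916,570 GB
= 3,916,570 × 1,000,000,000 bytes = 3,916,570,000,000,000 bytes
1 GiB = 1,073,741,824 bytes
3,916,570,000,000,000 / 1,073,741,824 = 3,647,590.056 GiB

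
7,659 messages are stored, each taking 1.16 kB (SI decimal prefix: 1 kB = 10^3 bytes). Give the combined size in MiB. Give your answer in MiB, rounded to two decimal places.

8.47 MiB

Total = 7,659 × 1.16 kB = 8884.44 kB
= 8884.44 × 1,000 bytes = 8,884,440 bytes
1 MiB = 1,048,576 bytes
8,884,440 / 1,048,576 = 8.47 MiB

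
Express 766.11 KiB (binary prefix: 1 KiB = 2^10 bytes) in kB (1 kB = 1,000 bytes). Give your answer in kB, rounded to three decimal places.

784.497 kB

766.11 KiB × 1,024 bytes/KiB = 784,496.64 bytes
1 kB = 10^3 bytes = 1,000 bytes
784,496.64 / 1,000 = 784.497 kB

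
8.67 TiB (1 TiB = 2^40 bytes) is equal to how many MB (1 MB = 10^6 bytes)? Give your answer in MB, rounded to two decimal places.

8.67 TiB = 8.67 × 2^40 bytes = 9,532,765,812,817.92 bytes
1 MB = 1,000,000 bytes
9,532,765,812,817.92 / 1,000,000 = 9,532,765.81 MB

9,532,765.81 MB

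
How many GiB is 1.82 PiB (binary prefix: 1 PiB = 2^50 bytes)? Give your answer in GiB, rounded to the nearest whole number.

1,908,408 GiB

1.82 PiB = 1.82 × 2^50 bytes = 2,049,137,830,453,575.68 bytes
1 GiB = 2^30 bytes = 1,073,741,824 bytes
2,049,137,830,453,575.68 / 1,073,741,824 = 1,908,408 GiB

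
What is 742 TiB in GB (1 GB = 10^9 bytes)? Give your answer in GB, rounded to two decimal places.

742 TiB × 1,099,511,627,776 bytes/TiB = 815,837,627,809,792 bytes
1 GB = 1,000,000,000 bytes
815,837,627,809,792 / 1,000,000,000 = 815,837.63 GB

815,837.63 GB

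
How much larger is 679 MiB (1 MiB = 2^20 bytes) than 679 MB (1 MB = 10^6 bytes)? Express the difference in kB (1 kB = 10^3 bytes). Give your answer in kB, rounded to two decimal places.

679 MiB = 679 × 1,048,576 = 711,983,104 bytes
679 MB = 679 × 1,000,000 = 679,000,000 bytes
difference = 32,983,104 bytes
32,983,104 / 1,000 = 32,983.10 kB

32,983.10 kB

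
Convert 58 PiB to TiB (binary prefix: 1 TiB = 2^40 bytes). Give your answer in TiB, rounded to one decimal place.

59,392.0 TiB

58 PiB × 1,125,899,906,842,624 bytes/PiB = 65,302,194,596,872,192 bytes
1 TiB = 1,099,511,627,776 bytes
65,302,194,596,872,192 / 1,099,511,627,776 = 59,392.0 TiB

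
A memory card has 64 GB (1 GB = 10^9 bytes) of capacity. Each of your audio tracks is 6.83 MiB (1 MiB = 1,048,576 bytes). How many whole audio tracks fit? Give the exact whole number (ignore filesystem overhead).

Capacity: 64 GB = 64,000,000,000 bytes
Per item: 6.83 MiB = 7,161,774.08 bytes
⌊64,000,000,000 / 7,161,774.08⌋ = 8,936

8,936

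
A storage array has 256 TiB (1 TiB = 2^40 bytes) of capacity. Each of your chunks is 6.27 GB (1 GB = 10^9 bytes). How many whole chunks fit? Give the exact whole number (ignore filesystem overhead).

44,892

Capacity: 256 TiB = 281,474,976,710,656 bytes
Per item: 6.27 GB = 6,270,000,000 bytes
⌊281,474,976,710,656 / 6,270,000,000⌋ = 44,892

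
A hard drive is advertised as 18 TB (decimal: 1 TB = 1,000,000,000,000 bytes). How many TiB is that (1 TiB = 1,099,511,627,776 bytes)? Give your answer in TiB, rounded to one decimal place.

18 TB × 1,000,000,000,000 bytes/TB = 18,000,000,000,000 bytes
1 TiB = 2^40 bytes = 1,099,511,627,776 bytes
18,000,000,000,000 / 1,099,511,627,776 = 16.4 TiB

16.4 TiB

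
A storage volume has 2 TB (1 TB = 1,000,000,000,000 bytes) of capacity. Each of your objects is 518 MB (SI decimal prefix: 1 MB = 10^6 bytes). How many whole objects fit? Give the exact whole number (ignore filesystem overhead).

Capacity: 2 TB = 2,000,000,000,000 bytes
Per item: 518 MB = 518,000,000 bytes
⌊2,000,000,000,000 / 518,000,000⌋ = 3,861

3,861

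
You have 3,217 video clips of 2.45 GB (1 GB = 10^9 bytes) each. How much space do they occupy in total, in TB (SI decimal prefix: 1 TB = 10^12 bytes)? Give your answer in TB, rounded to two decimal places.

7.88 TB

Total = 3,217 × 2.45 GB = 7881.65 GB
= 7881.65 × 1,000,000,000 bytes = 7,881,650,000,000 bytes
1 TB = 1,000,000,000,000 bytes
7,881,650,000,000 / 1,000,000,000,000 = 7.88 TB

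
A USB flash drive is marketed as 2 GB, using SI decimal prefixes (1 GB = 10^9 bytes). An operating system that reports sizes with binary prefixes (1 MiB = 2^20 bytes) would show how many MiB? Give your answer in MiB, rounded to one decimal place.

1,907.3 MiB

2 GB = 2 × 10^9 bytes = 2,000,000,000 bytes
1 MiB = 1,048,576 bytes
2,000,000,000 / 1,048,576 = 1,907.3 MiB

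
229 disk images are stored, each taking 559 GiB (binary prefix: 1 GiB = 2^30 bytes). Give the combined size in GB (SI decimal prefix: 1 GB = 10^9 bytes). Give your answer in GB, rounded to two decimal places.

Total = 229 × 559 GiB = 128,011 GiB
= 128,011 × 1,073,741,824 bytes = 137,450,764,632,064 bytes
1 GB = 1,000,000,000 bytes
137,450,764,632,064 / 1,000,000,000 = 137,450.76 GB

137,450.76 GB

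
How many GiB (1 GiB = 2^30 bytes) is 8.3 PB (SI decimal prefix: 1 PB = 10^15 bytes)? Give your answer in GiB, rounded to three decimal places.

7,729,977.369 GiB

8.3 PB = 8.3 × 10^15 bytes = 8,300,000,000,000,000 bytes
1 GiB = 2^30 bytes = 1,073,741,824 bytes
8,300,000,000,000,000 / 1,073,741,824 = 7,729,977.369 GiB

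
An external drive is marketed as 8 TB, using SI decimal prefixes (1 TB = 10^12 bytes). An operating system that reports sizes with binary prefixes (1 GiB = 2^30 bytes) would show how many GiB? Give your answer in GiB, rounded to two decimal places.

7,450.58 GiB

8 TB = 8 × 10^12 bytes = 8,000,000,000,000 bytes
1 GiB = 2^30 bytes = 1,073,741,824 bytes
8,000,000,000,000 / 1,073,741,824 = 7,450.58 GiB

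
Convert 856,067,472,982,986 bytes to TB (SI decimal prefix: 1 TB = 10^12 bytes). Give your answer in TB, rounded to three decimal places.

856.067 TB

856,067,472,982,986 bytes given.
1 TB = 10^12 bytes = 1,000,000,000,000 bytes
856,067,472,982,986 / 1,000,000,000,000 = 856.067 TB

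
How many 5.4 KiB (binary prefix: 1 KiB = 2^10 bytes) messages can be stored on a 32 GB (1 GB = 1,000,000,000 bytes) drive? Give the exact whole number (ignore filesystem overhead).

5,787,037

Capacity: 32 GB = 32,000,000,000 bytes
Per item: 5.4 KiB = 5,529.6 bytes
⌊32,000,000,000 / 5,529.6⌋ = 5,787,037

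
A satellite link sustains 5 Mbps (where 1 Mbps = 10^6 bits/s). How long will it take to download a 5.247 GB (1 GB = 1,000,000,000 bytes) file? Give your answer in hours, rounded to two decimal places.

2.33 hours

5.247 GB = 5,247,000,000 bytes = 41,976,000,000 bits
5 Mbps = 5,000,000 bits/s
time = 41,976,000,000 / 5,000,000 = 8,395.2000 s
8,395.2000 s / 3600 = 2.33 hours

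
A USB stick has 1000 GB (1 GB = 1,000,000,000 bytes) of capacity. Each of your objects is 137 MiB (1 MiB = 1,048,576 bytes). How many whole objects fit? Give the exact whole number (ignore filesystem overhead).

6,961

Capacity: 1000 GB = 1,000,000,000,000 bytes
Per item: 137 MiB = 143,654,912 bytes
⌊1,000,000,000,000 / 143,654,912⌋ = 6,961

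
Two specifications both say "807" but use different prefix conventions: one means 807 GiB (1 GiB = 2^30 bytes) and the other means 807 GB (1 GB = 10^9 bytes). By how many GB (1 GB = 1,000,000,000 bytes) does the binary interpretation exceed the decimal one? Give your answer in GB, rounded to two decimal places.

59.51 GB

807 GiB = 807 × 1,073,741,824 = 866,509,651,968 bytes
807 GB = 807 × 1,000,000,000 = 807,000,000,000 bytes
difference = 59,509,651,968 bytes
59,509,651,968 / 1,000,000,000 = 59.51 GB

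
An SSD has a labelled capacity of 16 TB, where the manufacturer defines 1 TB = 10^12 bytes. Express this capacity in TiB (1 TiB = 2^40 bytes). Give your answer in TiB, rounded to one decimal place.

14.6 TiB

16 TB × 1,000,000,000,000 bytes/TB = 16,000,000,000,000 bytes
1 TiB = 2^40 bytes = 1,099,511,627,776 bytes
16,000,000,000,000 / 1,099,511,627,776 = 14.6 TiB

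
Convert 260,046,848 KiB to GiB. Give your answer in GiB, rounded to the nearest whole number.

248 GiB

260,046,848 KiB × 1,024 bytes/KiB = 266,287,972,352 bytes
1 GiB = 1,073,741,824 bytes
266,287,972,352 / 1,073,741,824 = 248 GiB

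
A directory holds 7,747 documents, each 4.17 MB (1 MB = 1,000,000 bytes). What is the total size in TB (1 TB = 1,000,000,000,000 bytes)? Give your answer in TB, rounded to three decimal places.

0.032 TB

Total = 7,747 × 4.17 MB = 32304.99 MB
= 32304.99 × 1,000,000 bytes = 32,304,990,000 bytes
1 TB = 1,000,000,000,000 bytes
32,304,990,000 / 1,000,000,000,000 = 0.032 TB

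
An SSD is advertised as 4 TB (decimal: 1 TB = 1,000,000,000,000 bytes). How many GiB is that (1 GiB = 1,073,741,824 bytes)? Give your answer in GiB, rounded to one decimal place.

4 TB = 4 × 10^12 bytes = 4,000,000,000,000 bytes
1 GiB = 1,073,741,824 bytes
4,000,000,000,000 / 1,073,741,824 = 3,725.3 GiB

3,725.3 GiB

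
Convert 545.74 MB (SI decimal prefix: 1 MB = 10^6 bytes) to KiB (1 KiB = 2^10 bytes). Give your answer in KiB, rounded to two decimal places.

532,949.22 KiB

545.74 MB = 545.74 × 10^6 bytes = 545,740,000 bytes
1 KiB = 1,024 bytes
545,740,000 / 1,024 = 532,949.22 KiB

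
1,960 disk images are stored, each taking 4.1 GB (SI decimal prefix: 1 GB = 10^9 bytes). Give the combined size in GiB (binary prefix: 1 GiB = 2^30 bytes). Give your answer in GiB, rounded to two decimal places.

Total = 1,960 × 4.1 GB = 8036 GB
= 8036 × 1,000,000,000 bytes = 8,036,000,000,000 bytes
1 GiB = 1,073,741,824 bytes
8,036,000,000,000 / 1,073,741,824 = 7,484.11 GiB

7,484.11 GiB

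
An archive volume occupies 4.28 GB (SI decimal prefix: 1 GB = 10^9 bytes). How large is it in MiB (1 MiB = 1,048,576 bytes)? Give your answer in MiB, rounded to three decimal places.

4,081.726 MiB

4.28 GB = 4.28 × 10^9 bytes = 4,280,000,000 bytes
1 MiB = 1,048,576 bytes
4,280,000,000 / 1,048,576 = 4,081.726 MiB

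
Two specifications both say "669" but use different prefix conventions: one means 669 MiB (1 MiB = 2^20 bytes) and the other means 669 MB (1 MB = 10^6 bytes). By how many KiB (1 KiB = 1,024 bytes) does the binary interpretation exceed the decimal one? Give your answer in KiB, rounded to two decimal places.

31,735.69 KiB

669 MiB = 669 × 1,048,576 = 701,497,344 bytes
669 MB = 669 × 1,000,000 = 669,000,000 bytes
difference = 32,497,344 bytes
32,497,344 / 1,024 = 31,735.69 KiB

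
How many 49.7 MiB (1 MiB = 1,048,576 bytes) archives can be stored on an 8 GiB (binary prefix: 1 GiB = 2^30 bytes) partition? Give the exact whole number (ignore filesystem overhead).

Capacity: 8 GiB = 8,589,934,592 bytes
Per item: 49.7 MiB = 52,114,227.2 bytes
⌊8,589,934,592 / 52,114,227.2⌋ = 164

164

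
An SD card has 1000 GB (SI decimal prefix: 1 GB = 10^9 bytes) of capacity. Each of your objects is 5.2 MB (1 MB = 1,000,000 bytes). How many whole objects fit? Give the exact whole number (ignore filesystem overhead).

Capacity: 1000 GB = 1,000,000,000,000 bytes
Per item: 5.2 MB = 5,200,000 bytes
⌊1,000,000,000,000 / 5,200,000⌋ = 192,307

192,307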